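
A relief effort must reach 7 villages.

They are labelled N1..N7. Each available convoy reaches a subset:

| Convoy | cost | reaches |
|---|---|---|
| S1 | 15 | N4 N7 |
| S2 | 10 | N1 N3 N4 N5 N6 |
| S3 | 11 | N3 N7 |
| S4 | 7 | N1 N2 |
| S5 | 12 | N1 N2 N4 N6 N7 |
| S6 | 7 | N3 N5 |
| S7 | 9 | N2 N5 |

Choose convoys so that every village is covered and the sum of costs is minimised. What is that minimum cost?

19

S5, S6 together cover every village (S5 ∪ S6 = {N1, N2, N3, N4, N5, N6, N7}); total cost 12 + 7 = 19.
The greedy pick S2, S5 costs 22; no covering selection beats 19.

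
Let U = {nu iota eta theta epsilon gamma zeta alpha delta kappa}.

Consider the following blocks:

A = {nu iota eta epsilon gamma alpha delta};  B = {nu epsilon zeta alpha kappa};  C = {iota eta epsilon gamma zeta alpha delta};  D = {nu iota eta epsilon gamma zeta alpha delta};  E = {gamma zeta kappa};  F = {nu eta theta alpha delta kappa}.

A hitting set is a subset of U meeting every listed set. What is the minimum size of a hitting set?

2

The 2 elements {nu, zeta} hit every block.
No single element lies in every block, so at least 2 are needed and 2 is optimal.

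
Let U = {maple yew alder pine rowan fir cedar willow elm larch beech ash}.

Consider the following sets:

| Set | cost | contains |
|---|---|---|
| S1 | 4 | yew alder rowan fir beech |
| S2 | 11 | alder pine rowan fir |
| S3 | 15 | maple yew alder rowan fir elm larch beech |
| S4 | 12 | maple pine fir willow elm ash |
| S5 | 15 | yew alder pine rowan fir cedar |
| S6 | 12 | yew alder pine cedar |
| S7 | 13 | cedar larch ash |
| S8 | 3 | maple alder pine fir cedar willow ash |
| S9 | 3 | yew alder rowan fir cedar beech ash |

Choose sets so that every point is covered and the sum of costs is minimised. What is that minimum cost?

18

S3, S8 together cover every point (S3 ∪ S8 = {maple, yew, alder, pine, rowan, fir, cedar, willow, elm, larch, beech, ash}); total cost 15 + 3 = 18.
The greedy pick S8, S9, S3 costs 21; no covering selection beats 18.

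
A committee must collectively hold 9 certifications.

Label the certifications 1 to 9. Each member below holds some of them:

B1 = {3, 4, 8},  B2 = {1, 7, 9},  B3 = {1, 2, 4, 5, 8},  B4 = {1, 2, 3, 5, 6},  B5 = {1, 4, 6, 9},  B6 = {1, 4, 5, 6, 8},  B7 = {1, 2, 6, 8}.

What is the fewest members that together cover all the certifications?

3

Take {B1, B2, B4}. Their union is {1, 2, 3, 4, 5, 6, 7, 8, 9}, which is all 9 certifications.
Only B2 contains 7, so B2 is forced; the remaining 6 certifications need at least 2 more members (each remaining member adds at most 4) — so at least 3 members are needed, and 3 is optimal.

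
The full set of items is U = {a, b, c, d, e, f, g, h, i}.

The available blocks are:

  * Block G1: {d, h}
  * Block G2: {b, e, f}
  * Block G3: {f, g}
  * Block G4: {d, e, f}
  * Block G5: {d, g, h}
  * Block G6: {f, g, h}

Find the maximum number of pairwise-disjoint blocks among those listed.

G2, G5 are pairwise disjoint (G2={b,e,f}; G5={d,g,h}).
Every remaining block overlaps one of these, and no 3 of the listed blocks are pairwise disjoint, so 2 is the maximum.

2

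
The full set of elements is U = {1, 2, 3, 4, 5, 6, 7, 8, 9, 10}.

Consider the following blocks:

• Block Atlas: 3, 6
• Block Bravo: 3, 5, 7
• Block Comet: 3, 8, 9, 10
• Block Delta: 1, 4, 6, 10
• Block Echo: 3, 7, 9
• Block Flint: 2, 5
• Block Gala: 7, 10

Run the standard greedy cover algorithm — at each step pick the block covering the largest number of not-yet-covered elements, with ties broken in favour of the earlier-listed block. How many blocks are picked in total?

4

Greedy: pick Comet (covers 4 new) → pick Delta (covers 3 new) → pick Bravo (covers 2 new) → pick Flint (covers 1 new). Total picks: 4.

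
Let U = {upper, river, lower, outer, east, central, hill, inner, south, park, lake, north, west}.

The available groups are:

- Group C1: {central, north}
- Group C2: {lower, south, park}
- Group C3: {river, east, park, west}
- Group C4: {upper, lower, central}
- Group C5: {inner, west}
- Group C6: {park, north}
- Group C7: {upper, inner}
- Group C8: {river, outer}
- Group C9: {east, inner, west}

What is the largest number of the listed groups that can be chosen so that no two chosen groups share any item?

4

C1, C2, C7, C8 are pairwise disjoint (C1={central,north}; C2={lower,south,park}; C7={upper,inner}; C8={river,outer}).
Every remaining group overlaps one of these, and no 5 of the listed groups are pairwise disjoint, so 4 is the maximum.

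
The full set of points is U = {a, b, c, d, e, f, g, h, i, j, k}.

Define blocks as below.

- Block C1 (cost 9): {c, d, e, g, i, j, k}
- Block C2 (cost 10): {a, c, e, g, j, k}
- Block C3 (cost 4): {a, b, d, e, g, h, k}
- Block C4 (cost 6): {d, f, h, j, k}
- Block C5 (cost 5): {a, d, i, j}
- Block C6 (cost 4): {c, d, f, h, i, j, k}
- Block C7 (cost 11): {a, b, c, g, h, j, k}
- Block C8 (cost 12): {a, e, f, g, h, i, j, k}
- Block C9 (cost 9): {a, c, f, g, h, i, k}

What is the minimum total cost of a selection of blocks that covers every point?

8

C3, C6 together cover every point (C3 ∪ C6 = {a, b, c, d, e, f, g, h, i, j, k}); total cost 4 + 4 = 8.
No covering selection has total cost below 8.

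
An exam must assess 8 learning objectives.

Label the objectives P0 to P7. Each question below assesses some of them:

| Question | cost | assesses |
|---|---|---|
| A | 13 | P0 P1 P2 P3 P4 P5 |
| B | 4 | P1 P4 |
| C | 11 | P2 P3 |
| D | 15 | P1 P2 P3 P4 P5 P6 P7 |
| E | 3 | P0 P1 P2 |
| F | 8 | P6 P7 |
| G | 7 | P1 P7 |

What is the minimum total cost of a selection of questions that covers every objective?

18

D, E together cover every objective (D ∪ E = {P0, P1, P2, P3, P4, P5, P6, P7}); total cost 15 + 3 = 18.
No covering selection has total cost below 18.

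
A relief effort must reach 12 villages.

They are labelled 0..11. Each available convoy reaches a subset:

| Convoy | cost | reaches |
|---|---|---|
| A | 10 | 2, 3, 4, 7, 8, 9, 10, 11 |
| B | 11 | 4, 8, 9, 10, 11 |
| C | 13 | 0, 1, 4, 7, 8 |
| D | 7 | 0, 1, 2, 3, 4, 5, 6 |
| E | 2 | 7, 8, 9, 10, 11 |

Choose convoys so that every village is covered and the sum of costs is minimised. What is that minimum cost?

9

D, E together cover every village (D ∪ E = {0, 1, 2, 3, 4, 5, 6, 7, 8, 9, 10, 11}); total cost 7 + 2 = 9.
No covering selection has total cost below 9.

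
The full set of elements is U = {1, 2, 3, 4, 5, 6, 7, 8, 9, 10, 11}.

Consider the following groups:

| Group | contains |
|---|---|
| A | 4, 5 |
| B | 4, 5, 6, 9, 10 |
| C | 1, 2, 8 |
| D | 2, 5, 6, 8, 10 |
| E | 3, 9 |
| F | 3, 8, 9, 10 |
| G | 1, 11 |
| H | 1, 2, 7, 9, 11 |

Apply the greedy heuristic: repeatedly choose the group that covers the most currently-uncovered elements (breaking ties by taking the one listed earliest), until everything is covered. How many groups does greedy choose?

3

Greedy: pick B (covers 5 new) → pick H (covers 4 new) → pick F (covers 2 new). Total picks: 3.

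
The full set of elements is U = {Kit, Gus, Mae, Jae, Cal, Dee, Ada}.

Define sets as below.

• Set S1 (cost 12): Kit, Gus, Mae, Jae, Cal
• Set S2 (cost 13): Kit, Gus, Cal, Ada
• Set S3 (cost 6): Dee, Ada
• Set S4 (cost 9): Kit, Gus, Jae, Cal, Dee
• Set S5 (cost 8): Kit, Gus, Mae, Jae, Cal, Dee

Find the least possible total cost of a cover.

14

S3, S5 together cover every element (S3 ∪ S5 = {Kit, Gus, Mae, Jae, Cal, Dee, Ada}); total cost 6 + 8 = 14.
No covering selection has total cost below 14.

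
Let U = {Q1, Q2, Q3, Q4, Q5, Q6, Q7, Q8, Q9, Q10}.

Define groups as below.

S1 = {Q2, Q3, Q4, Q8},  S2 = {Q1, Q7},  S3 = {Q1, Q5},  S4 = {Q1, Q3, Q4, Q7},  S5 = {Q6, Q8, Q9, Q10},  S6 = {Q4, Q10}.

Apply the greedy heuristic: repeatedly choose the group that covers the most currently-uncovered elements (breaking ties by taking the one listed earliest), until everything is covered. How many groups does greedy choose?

Greedy: pick S1 (covers 4 new) → pick S5 (covers 3 new) → pick S2 (covers 2 new) → pick S3 (covers 1 new). Total picks: 4.

4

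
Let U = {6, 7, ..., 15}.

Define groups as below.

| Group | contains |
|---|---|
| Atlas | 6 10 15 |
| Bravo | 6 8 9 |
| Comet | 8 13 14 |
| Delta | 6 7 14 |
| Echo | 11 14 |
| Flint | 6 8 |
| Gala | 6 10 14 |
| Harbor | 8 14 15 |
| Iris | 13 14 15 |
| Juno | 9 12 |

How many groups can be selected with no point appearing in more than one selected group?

Atlas, Comet, Juno are pairwise disjoint (Atlas={6,10,15}; Comet={8,13,14}; Juno={9,12}).
Every remaining group overlaps one of these, and no 4 of the listed groups are pairwise disjoint, so 3 is the maximum.

3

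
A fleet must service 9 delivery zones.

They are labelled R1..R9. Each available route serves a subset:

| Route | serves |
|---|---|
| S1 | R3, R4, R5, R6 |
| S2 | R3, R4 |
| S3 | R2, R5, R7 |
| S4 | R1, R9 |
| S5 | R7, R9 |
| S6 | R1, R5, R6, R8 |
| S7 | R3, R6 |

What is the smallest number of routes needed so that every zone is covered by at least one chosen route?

Take {S1, S3, S5, S6}. Their union is {R1, R2, R3, R4, R5, R6, R7, R8, R9}, which is all 9 zones.
Only S6 contains R8, so S6 is forced; the remaining 5 zones need at least 3 more routes (each remaining route adds at most 2) — so at least 4 routes are needed, and 4 is optimal.

4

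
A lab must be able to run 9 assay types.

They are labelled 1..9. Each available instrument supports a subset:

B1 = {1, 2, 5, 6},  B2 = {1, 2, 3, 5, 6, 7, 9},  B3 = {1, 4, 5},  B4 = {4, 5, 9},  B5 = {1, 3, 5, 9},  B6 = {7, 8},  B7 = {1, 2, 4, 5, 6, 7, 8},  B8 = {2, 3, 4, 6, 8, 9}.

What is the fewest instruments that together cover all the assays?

B7 and B8 together: B7 ∪ B8 = {1, 2, 3, 4, 5, 6, 7, 8, 9} — every assay is covered.
No single instrument has all 9 assays (the largest, B2, has 7), so 2 is optimal.

2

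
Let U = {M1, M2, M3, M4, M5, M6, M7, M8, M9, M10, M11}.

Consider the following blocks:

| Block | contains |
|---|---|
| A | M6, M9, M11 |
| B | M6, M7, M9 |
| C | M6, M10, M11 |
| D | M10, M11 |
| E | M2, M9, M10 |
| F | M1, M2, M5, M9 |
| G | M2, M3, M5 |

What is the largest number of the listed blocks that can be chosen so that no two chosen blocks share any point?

B, D, G are pairwise disjoint (B={M6,M7,M9}; D={M10,M11}; G={M2,M3,M5}).
Every remaining block overlaps one of these, and no 4 of the listed blocks are pairwise disjoint, so 3 is the maximum.

3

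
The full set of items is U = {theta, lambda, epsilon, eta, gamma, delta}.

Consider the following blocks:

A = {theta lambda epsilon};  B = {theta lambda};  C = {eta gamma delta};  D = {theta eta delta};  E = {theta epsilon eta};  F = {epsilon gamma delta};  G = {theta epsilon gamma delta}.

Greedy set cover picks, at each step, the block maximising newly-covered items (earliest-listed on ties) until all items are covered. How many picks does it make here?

3

Greedy: pick G (covers 4 new) → pick A (covers 1 new) → pick C (covers 1 new). Total picks: 3.
(The true minimum cover uses only 2 blocks, so greedy is not optimal here.)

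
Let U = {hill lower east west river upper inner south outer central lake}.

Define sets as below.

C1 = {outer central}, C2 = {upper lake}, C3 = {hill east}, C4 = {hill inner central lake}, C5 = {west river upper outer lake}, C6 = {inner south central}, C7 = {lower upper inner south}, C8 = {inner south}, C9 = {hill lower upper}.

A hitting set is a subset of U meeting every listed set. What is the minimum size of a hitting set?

H = {east, upper, inner, central} meets every set (each contains at least one member of H), and |H| = 4.
The sets C1, C2, C3, C8 are pairwise disjoint, so any hitting set needs a separate item for each — at least 4. Hence 4 is optimal.

4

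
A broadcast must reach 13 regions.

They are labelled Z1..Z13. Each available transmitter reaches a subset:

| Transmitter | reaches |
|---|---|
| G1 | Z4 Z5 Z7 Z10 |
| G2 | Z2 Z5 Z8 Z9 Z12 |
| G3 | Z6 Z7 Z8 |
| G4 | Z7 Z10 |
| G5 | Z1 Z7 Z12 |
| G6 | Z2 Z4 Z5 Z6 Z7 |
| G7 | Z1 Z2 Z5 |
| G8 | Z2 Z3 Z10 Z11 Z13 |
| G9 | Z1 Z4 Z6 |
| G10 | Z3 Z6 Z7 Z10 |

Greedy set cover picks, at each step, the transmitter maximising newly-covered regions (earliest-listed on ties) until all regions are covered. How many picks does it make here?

Greedy: pick G2 (covers 5 new) → pick G8 (covers 4 new) → pick G6 (covers 3 new) → pick G5 (covers 1 new). Total picks: 4.

4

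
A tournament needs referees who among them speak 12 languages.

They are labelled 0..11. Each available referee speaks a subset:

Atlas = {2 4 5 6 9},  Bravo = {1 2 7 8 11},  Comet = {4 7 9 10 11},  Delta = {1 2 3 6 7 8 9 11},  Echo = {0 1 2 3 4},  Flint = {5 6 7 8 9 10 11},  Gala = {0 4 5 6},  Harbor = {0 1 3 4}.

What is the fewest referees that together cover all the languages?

Take {Echo, Flint}. Their union is {0, 1, 2, 3, 4, 5, 6, 7, 8, 9, 10, 11}, which is all 12 languages.
No single referee has all 12 languages (the largest, Delta, has 8), so 2 is optimal.

2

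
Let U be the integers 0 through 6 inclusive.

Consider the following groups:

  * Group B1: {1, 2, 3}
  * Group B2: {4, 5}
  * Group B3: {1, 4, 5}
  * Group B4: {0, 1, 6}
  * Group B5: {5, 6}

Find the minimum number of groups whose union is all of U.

B1 and B3 and B4 together: B1 ∪ B3 ∪ B4 = {0, 1, 2, 3, 4, 5, 6} — every point is covered.
Each group has at most 3 points, and 2·3 = 6 < 7 — so at least 3 groups are needed, and 3 is optimal.

3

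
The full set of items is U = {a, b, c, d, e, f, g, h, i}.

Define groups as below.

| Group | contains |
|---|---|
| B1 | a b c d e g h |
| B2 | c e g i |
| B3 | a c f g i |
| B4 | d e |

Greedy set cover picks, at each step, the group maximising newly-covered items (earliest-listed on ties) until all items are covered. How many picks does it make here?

2

Greedy: pick B1 (covers 7 new) → pick B3 (covers 2 new). Total picks: 2.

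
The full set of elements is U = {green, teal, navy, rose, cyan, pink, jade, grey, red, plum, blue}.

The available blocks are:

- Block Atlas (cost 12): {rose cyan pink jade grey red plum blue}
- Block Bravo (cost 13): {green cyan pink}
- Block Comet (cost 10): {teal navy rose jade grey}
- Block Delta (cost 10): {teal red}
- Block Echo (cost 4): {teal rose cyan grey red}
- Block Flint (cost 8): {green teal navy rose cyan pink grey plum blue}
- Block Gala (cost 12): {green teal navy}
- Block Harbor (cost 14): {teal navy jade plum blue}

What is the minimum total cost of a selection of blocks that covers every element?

20

Atlas, Flint together cover every element (Atlas ∪ Flint = {green, teal, navy, rose, cyan, pink, jade, grey, red, plum, blue}); total cost 12 + 8 = 20.
The greedy pick Echo, Flint, Comet costs 22; no covering selection beats 20.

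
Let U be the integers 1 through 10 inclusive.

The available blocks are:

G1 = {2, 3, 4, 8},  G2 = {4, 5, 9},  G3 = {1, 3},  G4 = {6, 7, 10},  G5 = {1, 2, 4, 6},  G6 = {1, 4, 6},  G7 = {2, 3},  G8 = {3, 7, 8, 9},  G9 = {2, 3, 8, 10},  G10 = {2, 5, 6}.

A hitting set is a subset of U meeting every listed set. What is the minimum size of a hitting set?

3

The 3 points {3, 6, 9} hit every block.
The blocks G2, G4, G7 are pairwise disjoint, so any hitting set needs a separate point for each — at least 3. Hence 3 is optimal.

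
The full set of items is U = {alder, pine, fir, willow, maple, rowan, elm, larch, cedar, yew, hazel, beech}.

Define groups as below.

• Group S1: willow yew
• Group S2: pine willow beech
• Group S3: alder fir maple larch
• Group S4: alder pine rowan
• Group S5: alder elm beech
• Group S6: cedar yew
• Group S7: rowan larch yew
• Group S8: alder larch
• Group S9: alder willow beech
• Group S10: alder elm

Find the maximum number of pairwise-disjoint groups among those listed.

3

S2, S6, S8 are pairwise disjoint (S2={pine,willow,beech}; S6={cedar,yew}; S8={alder,larch}).
Every remaining group overlaps one of these, and no 4 of the listed groups are pairwise disjoint, so 3 is the maximum.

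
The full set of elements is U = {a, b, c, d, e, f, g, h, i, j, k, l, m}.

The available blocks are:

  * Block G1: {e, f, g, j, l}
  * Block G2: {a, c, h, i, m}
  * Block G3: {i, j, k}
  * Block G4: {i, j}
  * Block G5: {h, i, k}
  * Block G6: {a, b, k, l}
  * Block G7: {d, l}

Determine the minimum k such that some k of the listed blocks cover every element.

4

Take {G1, G2, G6, G7}. Their union is {a, b, c, d, e, f, g, h, i, j, k, l, m}, which is all 13 elements.
Only G6 contains b, so G6 is forced; the remaining 9 elements need at least 3 more blocks (each remaining block adds at most 4) — so at least 4 blocks are needed, and 4 is optimal.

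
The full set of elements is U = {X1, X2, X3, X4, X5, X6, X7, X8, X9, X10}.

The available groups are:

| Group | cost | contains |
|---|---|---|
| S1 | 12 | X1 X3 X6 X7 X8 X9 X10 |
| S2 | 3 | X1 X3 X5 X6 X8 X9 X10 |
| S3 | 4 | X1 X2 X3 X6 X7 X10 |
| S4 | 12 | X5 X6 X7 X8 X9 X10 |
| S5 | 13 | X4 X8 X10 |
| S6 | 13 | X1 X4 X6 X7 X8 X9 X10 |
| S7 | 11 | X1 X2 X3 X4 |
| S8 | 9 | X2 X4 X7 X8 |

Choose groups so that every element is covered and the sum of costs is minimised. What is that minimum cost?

S2, S8 together cover every element (S2 ∪ S8 = {X1, X2, X3, X4, X5, X6, X7, X8, X9, X10}); total cost 3 + 9 = 12.
The greedy pick S2, S3, S8 costs 16; no covering selection beats 12.

12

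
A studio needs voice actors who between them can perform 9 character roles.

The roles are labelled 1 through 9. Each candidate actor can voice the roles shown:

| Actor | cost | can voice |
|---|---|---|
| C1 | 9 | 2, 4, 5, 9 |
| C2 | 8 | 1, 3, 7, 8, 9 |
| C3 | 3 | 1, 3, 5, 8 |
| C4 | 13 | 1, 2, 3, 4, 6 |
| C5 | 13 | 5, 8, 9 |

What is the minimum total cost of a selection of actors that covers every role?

24

C2, C3, C4 together cover every role (C2 ∪ C3 ∪ C4 = {1, 2, 3, 4, 5, 6, 7, 8, 9}); total cost 8 + 3 + 13 = 24.
The greedy pick C3, C1, C2, C4 costs 33; no covering selection beats 24.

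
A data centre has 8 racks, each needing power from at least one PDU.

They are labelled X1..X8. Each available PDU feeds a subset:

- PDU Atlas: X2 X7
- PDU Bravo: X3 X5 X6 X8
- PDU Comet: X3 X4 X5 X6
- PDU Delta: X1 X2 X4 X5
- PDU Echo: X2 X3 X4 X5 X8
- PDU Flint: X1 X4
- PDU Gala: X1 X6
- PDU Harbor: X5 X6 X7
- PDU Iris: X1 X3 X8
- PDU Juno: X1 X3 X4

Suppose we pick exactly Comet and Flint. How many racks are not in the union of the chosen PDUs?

3

Union of Comet, Flint = {X1, X3, X4, X5, X6}.
Not covered: X2, X7, X8 — 3 racks.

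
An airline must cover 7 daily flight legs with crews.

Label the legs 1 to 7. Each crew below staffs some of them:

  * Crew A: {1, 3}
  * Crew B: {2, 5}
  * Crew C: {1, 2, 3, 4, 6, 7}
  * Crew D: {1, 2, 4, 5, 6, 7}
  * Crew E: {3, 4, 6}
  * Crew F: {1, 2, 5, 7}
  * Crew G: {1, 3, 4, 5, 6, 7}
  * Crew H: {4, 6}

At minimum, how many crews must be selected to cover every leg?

Take {F, G}. Their union is {1, 2, 3, 4, 5, 6, 7}, which is all 7 legs.
No single crew has all 7 legs (the largest, C, has 6), so 2 is optimal.

2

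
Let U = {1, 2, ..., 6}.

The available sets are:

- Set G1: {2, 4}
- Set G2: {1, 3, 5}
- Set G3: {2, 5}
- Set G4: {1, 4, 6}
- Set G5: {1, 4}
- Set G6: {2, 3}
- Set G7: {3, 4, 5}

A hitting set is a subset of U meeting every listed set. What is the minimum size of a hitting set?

3

H = {1, 2, 3} meets every set (each contains at least one member of H), and |H| = 3.
No choice of 2 points meets every set, so 3 is the minimum.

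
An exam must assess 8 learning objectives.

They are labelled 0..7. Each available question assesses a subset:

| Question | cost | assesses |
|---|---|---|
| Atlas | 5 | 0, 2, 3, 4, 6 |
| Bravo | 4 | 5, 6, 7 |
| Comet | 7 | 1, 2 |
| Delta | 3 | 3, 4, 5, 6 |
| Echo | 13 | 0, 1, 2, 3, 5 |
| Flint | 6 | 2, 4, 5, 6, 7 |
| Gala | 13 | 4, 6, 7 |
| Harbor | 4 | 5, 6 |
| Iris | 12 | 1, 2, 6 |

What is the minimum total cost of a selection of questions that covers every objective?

Atlas, Bravo, Comet together cover every objective (Atlas ∪ Bravo ∪ Comet = {0, 1, 2, 3, 4, 5, 6, 7}); total cost 5 + 4 + 7 = 16.
The greedy pick Delta, Atlas, Bravo, Comet costs 19; no covering selection beats 16.

16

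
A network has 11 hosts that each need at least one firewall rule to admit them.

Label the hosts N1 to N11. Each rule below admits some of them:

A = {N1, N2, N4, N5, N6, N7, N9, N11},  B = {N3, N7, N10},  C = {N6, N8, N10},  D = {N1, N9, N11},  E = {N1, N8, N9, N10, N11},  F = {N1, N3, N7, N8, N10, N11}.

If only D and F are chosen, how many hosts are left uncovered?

4

Union of D, F = {N1, N3, N7, N8, N9, N10, N11}.
Not covered: N2, N4, N5, N6 — 4 hosts.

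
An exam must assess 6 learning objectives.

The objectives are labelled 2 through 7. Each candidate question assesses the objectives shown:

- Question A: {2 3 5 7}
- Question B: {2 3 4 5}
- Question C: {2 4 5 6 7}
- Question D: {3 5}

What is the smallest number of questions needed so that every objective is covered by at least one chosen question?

2

C and D together: C ∪ D = {2, 3, 4, 5, 6, 7} — every objective is covered.
No single question has all 6 objectives (the largest, C, has 5), so 2 is optimal.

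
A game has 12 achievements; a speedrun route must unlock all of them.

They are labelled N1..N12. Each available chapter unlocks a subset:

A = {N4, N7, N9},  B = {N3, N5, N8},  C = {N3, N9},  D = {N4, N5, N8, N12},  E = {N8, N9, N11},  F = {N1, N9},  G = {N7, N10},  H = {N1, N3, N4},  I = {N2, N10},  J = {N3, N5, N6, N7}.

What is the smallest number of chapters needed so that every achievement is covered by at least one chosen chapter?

5

D and E and H and I and J together: D ∪ E ∪ H ∪ I ∪ J = {N1, N2, N3, N4, N5, N6, N7, N8, N9, N10, N11, N12} — every achievement is covered.
No 4 of the 10 chapters cover everything (all 210 combinations miss at least one achievement), so 5 is optimal.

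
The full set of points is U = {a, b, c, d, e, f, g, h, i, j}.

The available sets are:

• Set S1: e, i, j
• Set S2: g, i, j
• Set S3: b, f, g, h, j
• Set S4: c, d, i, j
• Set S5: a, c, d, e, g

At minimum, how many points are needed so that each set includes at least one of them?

2

Take T = {c, j}. Each listed set contains at least one of these, so T is a hitting set of size 2.
No single point lies in every set, so at least 2 are needed and 2 is optimal.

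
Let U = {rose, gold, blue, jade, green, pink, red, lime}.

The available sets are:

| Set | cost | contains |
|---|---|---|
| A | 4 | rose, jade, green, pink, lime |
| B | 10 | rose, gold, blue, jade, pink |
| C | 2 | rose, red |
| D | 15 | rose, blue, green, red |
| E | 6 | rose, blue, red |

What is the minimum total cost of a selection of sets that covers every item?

16

A, B, C together cover every item (A ∪ B ∪ C = {rose, gold, blue, jade, green, pink, red, lime}); total cost 4 + 10 + 2 = 16.
No covering selection has total cost below 16.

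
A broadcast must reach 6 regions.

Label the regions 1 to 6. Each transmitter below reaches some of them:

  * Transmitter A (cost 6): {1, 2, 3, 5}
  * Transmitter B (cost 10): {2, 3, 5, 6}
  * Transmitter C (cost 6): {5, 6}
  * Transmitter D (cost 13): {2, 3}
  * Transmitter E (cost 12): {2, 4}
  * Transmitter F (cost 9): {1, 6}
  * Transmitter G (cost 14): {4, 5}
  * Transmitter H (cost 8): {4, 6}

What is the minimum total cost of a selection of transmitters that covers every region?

14

A, H together cover every region (A ∪ H = {1, 2, 3, 4, 5, 6}); total cost 6 + 8 = 14.
No covering selection has total cost below 14.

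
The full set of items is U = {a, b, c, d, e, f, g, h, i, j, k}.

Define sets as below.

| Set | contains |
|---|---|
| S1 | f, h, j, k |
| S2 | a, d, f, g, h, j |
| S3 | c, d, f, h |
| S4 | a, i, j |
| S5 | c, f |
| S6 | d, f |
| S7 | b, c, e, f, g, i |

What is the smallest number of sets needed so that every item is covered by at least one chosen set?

Take {S1, S2, S7}. Their union is {a, b, c, d, e, f, g, h, i, j, k}, which is all 11 items.
Only S7 contains b, so S7 is forced; the remaining 5 items need at least 2 more sets (each remaining set adds at most 4) — so at least 3 sets are needed, and 3 is optimal.

3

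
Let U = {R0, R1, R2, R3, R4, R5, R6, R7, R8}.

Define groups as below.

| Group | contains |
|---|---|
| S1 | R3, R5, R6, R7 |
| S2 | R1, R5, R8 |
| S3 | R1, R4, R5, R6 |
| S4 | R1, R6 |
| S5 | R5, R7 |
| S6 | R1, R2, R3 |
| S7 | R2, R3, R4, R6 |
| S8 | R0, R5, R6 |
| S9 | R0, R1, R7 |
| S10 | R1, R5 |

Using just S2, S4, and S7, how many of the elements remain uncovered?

2

Union of S2, S4, S7 = {R1, R2, R3, R4, R5, R6, R8}.
Not covered: R0, R7 — 2 elements.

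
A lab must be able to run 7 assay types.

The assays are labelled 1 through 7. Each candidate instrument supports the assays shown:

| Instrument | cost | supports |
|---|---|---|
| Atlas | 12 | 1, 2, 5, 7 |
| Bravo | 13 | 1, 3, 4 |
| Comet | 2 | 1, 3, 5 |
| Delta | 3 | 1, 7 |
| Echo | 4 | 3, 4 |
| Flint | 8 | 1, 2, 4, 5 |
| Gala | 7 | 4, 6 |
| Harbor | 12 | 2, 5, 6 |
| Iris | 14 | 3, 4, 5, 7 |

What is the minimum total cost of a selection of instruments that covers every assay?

Delta, Echo, Harbor together cover every assay (Delta ∪ Echo ∪ Harbor = {1, 2, 3, 4, 5, 6, 7}); total cost 3 + 4 + 12 = 19.
The greedy pick Comet, Delta, Gala, Flint costs 20; no covering selection beats 19.

19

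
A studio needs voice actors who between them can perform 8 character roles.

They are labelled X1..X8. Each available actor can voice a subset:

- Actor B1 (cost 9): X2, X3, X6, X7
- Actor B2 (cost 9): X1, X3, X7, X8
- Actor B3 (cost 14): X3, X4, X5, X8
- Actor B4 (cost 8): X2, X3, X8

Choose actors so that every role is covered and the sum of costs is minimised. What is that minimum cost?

32

B1, B2, B3 together cover every role (B1 ∪ B2 ∪ B3 = {X1, X2, X3, X4, X5, X6, X7, X8}); total cost 9 + 9 + 14 = 32.
No covering selection has total cost below 32.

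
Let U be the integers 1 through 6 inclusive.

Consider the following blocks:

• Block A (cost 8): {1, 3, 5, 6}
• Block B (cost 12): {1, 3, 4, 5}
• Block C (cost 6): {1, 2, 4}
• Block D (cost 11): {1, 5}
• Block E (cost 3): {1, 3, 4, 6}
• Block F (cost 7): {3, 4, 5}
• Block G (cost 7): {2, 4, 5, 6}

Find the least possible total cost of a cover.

E, G together cover every item (E ∪ G = {1, 2, 3, 4, 5, 6}); total cost 3 + 7 = 10.
No covering selection has total cost below 10.

10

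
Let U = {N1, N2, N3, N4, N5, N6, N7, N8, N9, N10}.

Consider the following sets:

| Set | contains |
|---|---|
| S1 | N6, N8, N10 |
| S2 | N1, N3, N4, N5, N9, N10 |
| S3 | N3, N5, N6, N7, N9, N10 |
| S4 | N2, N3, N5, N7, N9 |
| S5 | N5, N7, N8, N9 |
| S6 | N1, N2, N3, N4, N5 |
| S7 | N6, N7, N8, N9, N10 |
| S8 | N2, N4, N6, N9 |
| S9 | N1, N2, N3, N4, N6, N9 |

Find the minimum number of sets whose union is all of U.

Take {S6, S7}. Their union is {N1, N2, N3, N4, N5, N6, N7, N8, N9, N10}, which is all 10 points.
No single set has all 10 points (the largest, S2, has 6), so 2 is optimal.

2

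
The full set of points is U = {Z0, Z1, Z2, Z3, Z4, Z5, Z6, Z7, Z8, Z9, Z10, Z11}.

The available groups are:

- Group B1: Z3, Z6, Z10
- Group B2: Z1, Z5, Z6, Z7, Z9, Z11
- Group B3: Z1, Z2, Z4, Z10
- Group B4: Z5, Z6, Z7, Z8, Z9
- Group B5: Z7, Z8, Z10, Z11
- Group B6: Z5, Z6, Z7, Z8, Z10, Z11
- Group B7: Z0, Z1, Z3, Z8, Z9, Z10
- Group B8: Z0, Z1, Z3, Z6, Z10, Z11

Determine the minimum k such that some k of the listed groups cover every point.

B3 and B6 and B7 together: B3 ∪ B6 ∪ B7 = {Z0, Z1, Z2, Z3, Z4, Z5, Z6, Z7, Z8, Z9, Z10, Z11} — every point is covered.
Only B3 contains Z2, so B3 is forced; the remaining 8 points need at least 2 more groups (each remaining group adds at most 5) — so at least 3 groups are needed, and 3 is optimal.

3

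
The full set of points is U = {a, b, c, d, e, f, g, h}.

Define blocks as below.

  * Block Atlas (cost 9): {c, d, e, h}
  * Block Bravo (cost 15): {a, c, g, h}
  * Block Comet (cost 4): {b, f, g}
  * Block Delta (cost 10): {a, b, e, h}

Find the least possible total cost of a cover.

23

Atlas, Comet, Delta together cover every point (Atlas ∪ Comet ∪ Delta = {a, b, c, d, e, f, g, h}); total cost 9 + 4 + 10 = 23.
No covering selection has total cost below 23.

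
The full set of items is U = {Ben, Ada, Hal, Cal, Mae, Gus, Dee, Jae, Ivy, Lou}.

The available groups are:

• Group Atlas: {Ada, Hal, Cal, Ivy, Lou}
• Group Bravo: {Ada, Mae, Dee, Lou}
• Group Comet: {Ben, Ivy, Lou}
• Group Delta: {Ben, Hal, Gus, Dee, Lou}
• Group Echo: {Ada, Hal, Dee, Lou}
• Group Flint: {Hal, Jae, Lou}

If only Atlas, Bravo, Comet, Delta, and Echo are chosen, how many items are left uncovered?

Union of Atlas, Bravo, Comet, Delta, Echo = {Ben, Ada, Hal, Cal, Mae, Gus, Dee, Ivy, Lou}.
Not covered: Jae — 1 item.

1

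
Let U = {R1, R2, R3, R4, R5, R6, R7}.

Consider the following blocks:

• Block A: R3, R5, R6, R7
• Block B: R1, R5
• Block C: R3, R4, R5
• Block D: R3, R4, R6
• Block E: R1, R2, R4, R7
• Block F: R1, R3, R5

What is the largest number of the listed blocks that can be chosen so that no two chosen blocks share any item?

B, D are pairwise disjoint (B={R1,R5}; D={R3,R4,R6}).
Every remaining block overlaps one of these, and no 3 of the listed blocks are pairwise disjoint, so 2 is the maximum.

2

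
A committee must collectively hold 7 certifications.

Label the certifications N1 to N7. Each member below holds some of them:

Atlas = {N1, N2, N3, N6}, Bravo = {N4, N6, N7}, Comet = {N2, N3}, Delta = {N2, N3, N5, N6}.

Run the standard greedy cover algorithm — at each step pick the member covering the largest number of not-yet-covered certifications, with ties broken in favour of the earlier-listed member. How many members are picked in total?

Greedy: pick Atlas (covers 4 new) → pick Bravo (covers 2 new) → pick Delta (covers 1 new). Total picks: 3.

3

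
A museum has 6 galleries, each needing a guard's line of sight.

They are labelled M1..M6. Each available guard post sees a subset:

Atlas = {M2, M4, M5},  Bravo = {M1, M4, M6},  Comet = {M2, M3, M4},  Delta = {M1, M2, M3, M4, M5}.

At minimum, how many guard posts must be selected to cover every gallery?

Bravo and Delta together: Bravo ∪ Delta = {M1, M2, M3, M4, M5, M6} — every gallery is covered.
No single guard post has all 6 galleries (the largest, Delta, has 5), so 2 is optimal.

2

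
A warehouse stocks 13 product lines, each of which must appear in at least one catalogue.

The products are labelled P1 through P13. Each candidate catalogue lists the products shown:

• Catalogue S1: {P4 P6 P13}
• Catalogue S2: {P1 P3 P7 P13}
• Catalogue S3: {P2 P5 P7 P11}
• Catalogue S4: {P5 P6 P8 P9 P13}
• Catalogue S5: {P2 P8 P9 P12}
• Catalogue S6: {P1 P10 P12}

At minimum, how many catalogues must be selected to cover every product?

Take {S1, S2, S3, S4, S6}. Their union is {P1, P2, P3, P4, P5, P6, P7, P8, P9, P10, P11, P12, P13}, which is all 13 products.
No 4 of the 6 catalogues cover everything (all 15 combinations miss at least one product), so 5 is optimal.

5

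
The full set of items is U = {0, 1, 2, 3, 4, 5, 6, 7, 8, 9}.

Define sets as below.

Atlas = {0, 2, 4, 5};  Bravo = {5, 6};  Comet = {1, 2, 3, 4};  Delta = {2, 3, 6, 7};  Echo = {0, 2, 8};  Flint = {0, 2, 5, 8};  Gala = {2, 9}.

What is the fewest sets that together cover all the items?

Take {Comet, Delta, Flint, Gala}. Their union is {0, 1, 2, 3, 4, 5, 6, 7, 8, 9}, which is all 10 items.
Only Gala contains 9, so Gala is forced; the remaining 8 items need at least 3 more sets (each remaining set adds at most 3) — so at least 4 sets are needed, and 4 is optimal.

4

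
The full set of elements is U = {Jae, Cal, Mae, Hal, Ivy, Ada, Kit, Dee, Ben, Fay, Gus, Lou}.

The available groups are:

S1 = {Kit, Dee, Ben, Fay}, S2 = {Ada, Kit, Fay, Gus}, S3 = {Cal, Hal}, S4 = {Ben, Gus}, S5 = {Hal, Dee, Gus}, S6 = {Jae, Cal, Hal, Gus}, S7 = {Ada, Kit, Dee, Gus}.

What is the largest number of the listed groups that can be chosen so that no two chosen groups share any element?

2

S1, S6 are pairwise disjoint (S1={Kit,Dee,Ben,Fay}; S6={Jae,Cal,Hal,Gus}).
Every remaining group overlaps one of these, and no 3 of the listed groups are pairwise disjoint, so 2 is the maximum.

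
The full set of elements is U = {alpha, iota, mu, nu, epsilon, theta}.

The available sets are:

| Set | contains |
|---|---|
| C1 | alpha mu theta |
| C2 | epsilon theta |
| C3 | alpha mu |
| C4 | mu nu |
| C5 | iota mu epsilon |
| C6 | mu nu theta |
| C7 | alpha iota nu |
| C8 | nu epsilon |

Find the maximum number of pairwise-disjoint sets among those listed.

2

C2, C4 are pairwise disjoint (C2={epsilon,theta}; C4={mu,nu}).
Every remaining set overlaps one of these, and no 3 of the listed sets are pairwise disjoint, so 2 is the maximum.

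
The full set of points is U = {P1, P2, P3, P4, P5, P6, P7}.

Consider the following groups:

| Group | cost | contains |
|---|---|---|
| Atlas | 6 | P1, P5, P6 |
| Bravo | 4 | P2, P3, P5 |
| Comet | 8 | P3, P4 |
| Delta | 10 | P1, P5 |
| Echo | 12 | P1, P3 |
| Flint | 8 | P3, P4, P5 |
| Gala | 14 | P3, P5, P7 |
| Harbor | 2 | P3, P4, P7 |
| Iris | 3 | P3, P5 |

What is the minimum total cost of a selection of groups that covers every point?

12

Atlas, Bravo, Harbor together cover every point (Atlas ∪ Bravo ∪ Harbor = {P1, P2, P3, P4, P5, P6, P7}); total cost 6 + 4 + 2 = 12.
No covering selection has total cost below 12.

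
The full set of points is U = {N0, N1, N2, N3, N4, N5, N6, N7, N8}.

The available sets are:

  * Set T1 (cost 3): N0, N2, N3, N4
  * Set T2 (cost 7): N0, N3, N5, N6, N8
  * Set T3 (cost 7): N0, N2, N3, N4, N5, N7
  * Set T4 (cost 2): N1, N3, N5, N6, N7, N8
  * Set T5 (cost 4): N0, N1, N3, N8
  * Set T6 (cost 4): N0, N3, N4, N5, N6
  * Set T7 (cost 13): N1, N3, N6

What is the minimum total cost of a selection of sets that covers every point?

T1, T4 together cover every point (T1 ∪ T4 = {N0, N1, N2, N3, N4, N5, N6, N7, N8}); total cost 3 + 2 = 5.
No covering selection has total cost below 5.

5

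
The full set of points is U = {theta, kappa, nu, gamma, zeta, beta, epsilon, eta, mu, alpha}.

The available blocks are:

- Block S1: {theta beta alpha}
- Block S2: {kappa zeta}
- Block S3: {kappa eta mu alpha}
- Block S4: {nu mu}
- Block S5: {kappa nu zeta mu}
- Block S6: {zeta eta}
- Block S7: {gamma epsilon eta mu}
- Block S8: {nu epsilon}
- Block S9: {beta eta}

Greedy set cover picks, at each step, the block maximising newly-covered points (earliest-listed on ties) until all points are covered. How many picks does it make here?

Greedy: pick S3 (covers 4 new) → pick S1 (covers 2 new) → pick S5 (covers 2 new) → pick S7 (covers 2 new). Total picks: 4.
(The true minimum cover uses only 3 blocks, so greedy is not optimal here.)

4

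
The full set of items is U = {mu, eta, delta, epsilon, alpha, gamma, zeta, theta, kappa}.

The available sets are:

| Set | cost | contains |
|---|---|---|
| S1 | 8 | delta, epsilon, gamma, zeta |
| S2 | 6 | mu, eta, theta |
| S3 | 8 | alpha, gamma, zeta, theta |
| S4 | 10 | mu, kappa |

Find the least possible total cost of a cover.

S1, S2, S3, S4 together cover every item (S1 ∪ S2 ∪ S3 ∪ S4 = {mu, eta, delta, epsilon, alpha, gamma, zeta, theta, kappa}); total cost 8 + 6 + 8 + 10 = 32.
No covering selection has total cost below 32.

32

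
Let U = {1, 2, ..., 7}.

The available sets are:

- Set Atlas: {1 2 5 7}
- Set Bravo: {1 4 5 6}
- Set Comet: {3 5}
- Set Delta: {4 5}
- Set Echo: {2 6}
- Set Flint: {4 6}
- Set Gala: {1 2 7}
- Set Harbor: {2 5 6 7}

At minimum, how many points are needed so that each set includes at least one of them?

Take H = {2, 5, 6}. Each listed set contains at least one of these, so H is a hitting set of size 3.
The sets Comet, Flint, Gala are pairwise disjoint, so any hitting set needs a separate point for each — at least 3. Hence 3 is optimal.

3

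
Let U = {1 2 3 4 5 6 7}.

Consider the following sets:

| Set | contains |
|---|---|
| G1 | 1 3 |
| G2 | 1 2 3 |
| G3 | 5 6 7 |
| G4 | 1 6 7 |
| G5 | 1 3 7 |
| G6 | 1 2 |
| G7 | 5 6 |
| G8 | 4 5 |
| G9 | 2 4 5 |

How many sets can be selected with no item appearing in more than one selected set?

G5, G7 are pairwise disjoint (G5={1,3,7}; G7={5,6}).
Every remaining set overlaps one of these, and no 3 of the listed sets are pairwise disjoint, so 2 is the maximum.

2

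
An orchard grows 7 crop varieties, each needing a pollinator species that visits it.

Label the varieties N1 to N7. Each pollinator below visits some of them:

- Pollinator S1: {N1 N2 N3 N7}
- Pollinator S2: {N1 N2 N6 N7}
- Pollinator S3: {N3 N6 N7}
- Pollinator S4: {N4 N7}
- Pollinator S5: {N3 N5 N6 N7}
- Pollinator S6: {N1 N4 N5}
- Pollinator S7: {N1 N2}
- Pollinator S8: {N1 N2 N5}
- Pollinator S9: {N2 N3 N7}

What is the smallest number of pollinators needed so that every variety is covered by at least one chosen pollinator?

3

S1 and S4 and S5 together: S1 ∪ S4 ∪ S5 = {N1, N2, N3, N4, N5, N6, N7} — every variety is covered.
No 2 of the 9 pollinators cover everything (all 36 combinations miss at least one variety), so 3 is optimal.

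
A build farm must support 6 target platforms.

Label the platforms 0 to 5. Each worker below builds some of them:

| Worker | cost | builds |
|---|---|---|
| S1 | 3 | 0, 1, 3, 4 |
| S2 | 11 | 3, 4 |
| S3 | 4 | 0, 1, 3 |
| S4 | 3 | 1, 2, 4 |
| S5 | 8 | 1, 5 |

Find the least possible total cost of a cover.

S1, S4, S5 together cover every platform (S1 ∪ S4 ∪ S5 = {0, 1, 2, 3, 4, 5}); total cost 3 + 3 + 8 = 14.
No covering selection has total cost below 14.

14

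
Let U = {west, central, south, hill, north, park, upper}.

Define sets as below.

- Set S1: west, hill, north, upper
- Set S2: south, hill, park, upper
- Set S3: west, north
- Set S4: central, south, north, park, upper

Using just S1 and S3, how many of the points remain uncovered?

3

Union of S1, S3 = {west, hill, north, upper}.
Not covered: central, south, park — 3 points.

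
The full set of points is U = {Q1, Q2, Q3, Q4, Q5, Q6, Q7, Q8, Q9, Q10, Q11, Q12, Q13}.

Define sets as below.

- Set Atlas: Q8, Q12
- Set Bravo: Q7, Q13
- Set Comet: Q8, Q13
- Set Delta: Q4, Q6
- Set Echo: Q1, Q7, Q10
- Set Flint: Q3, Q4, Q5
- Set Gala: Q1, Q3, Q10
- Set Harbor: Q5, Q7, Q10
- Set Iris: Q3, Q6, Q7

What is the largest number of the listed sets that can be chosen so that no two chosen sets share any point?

Atlas, Bravo, Delta, Gala are pairwise disjoint (Atlas={Q8,Q12}; Bravo={Q7,Q13}; Delta={Q4,Q6}; Gala={Q1,Q3,Q10}).
Every remaining set overlaps one of these, and no 5 of the listed sets are pairwise disjoint, so 4 is the maximum.

4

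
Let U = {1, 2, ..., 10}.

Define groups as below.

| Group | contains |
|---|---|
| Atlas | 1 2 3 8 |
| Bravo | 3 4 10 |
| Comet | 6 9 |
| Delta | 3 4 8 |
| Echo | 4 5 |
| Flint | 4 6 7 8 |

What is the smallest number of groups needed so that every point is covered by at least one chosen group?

Atlas and Bravo and Comet and Echo and Flint together: Atlas ∪ Bravo ∪ Comet ∪ Echo ∪ Flint = {1, 2, 3, 4, 5, 6, 7, 8, 9, 10} — every point is covered.
No 4 of the 6 groups cover everything (all 15 combinations miss at least one point), so 5 is optimal.

5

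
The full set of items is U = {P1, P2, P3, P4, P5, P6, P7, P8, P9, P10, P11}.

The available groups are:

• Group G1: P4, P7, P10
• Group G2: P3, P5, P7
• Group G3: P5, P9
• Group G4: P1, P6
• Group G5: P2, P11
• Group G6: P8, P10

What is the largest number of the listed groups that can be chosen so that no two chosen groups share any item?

G3, G4, G5, G6 are pairwise disjoint (G3={P5,P9}; G4={P1,P6}; G5={P2,P11}; G6={P8,P10}).
Every remaining group overlaps one of these, and no 5 of the listed groups are pairwise disjoint, so 4 is the maximum.

4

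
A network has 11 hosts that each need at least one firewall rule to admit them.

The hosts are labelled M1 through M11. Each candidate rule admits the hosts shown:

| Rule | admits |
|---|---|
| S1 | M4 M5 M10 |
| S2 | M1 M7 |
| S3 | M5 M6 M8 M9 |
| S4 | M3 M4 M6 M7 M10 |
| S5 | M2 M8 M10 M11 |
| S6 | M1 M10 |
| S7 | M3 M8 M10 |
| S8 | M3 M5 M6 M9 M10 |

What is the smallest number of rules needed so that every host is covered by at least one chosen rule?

4

Take {S1, S2, S5, S8}. Their union is {M1, M2, M3, M4, M5, M6, M7, M8, M9, M10, M11}, which is all 11 hosts.
No 3 of the 8 rules cover everything (all 56 combinations miss at least one host), so 4 is optimal.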